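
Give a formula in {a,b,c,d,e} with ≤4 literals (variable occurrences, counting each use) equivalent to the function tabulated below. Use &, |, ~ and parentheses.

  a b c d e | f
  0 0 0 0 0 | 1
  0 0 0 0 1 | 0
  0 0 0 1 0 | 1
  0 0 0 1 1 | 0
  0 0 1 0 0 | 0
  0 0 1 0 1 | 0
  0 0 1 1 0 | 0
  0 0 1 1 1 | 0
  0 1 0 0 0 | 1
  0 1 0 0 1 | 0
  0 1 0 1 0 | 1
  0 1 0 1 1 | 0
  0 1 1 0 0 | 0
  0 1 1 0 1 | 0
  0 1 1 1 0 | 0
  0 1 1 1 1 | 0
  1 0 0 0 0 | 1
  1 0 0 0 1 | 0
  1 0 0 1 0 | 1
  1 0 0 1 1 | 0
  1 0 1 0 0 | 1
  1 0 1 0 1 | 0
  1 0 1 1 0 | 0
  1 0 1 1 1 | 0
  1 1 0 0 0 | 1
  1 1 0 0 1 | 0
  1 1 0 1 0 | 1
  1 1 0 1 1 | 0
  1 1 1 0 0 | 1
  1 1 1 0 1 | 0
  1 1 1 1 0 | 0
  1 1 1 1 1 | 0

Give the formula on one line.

  ~e = 10101010101010101010101010101010
  ~d = 11001100110011001100110011001100
  (~d & a) = 00000000000000001100110011001100
  ~c = 11110000111100001111000011110000
  ((~d & a) | ~c) = 11110000111100001111110011111100
  (~e & ((~d & a) | ~c)) = 10100000101000001010100010101000

(~e & ((~d & a) | ~c))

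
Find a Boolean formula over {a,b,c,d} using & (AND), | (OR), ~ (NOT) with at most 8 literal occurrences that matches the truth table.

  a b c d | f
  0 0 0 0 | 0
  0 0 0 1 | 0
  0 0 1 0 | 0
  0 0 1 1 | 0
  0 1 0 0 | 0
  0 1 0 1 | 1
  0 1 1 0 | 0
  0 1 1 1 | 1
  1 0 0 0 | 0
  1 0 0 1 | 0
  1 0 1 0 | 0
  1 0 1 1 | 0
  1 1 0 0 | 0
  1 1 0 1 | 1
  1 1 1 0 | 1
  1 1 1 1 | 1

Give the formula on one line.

  ~b = 1111000011110000
  (a | ~b) = 1111000011111111
  ~d = 1010101010101010
  ((a | ~b) & ~d) = 1010000010101010
  (c & ((a | ~b) & ~d)) = 0010000000100010
  (d & b) = 0000010100000101
  ((c & ((a | ~b) & ~d)) | (d & b)) = 0010010100100111
  (((c & ((a | ~b) & ~d)) | (d & b)) & b) = 0000010100000111

(((c & ((a | ~b) & ~d)) | (d & b)) & b)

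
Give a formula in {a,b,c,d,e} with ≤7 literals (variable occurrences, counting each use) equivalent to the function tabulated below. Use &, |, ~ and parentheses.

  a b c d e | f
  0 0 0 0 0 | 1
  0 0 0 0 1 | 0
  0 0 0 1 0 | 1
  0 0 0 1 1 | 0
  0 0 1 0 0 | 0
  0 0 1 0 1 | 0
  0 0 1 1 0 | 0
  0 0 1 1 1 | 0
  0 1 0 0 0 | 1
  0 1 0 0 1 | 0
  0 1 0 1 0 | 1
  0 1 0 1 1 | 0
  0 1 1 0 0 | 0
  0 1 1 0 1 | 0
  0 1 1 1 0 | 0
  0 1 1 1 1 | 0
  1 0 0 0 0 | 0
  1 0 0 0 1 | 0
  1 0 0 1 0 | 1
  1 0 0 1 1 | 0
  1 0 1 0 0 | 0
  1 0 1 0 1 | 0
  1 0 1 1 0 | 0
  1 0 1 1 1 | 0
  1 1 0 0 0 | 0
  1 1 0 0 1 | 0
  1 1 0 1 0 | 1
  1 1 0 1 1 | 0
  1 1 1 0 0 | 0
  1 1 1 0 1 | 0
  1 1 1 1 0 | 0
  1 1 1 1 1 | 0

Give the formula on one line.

  ~e = 10101010101010101010101010101010
  ~c = 11110000111100001111000011110000
  (~e & ~c) = 10100000101000001010000010100000
  ~a = 11111111111111110000000000000000
  (~a | d) = 11111111111111110011001100110011
  ((~e & ~c) & (~a | d)) = 10100000101000000010000000100000

((~e & ~c) & (~a | d))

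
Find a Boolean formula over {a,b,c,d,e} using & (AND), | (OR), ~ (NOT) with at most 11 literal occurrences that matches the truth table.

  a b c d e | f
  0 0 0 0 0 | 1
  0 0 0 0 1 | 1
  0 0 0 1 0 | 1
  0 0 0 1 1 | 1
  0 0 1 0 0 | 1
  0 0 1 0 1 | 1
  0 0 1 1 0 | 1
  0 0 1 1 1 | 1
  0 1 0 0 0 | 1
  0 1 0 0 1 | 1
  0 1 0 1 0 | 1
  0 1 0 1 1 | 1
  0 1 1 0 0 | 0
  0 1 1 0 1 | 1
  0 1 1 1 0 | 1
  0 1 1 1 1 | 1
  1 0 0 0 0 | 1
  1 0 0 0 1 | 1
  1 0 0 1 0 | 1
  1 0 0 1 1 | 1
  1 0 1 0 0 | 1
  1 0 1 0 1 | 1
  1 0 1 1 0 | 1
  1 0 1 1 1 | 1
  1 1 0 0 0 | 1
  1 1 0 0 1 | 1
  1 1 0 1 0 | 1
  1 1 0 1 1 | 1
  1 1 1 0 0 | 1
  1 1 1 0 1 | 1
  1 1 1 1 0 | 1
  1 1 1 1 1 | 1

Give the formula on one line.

  ~d = 11001100110011001100110011001100
  (e & ~d) = 01000100010001000100010001000100
  (c & d) = 00000011000000110000001100000011
  ~b = 11111111000000001111111100000000
  ((c & d) | ~b) = 11111111000000111111111100000011
  ((e & ~d) | ((c & d) | ~b)) = 11111111010001111111111101000111
  (((e & ~d) | ((c & d) | ~b)) | a) = 11111111010001111111111111111111
  ~c = 11110000111100001111000011110000
  (~c & b) = 00000000111100000000000011110000
  ((((e & ~d) | ((c & d) | ~b)) | a) | (~c & b)) = 11111111111101111111111111111111

((((e & ~d) | ((c & d) | ~b)) | a) | (~c & b))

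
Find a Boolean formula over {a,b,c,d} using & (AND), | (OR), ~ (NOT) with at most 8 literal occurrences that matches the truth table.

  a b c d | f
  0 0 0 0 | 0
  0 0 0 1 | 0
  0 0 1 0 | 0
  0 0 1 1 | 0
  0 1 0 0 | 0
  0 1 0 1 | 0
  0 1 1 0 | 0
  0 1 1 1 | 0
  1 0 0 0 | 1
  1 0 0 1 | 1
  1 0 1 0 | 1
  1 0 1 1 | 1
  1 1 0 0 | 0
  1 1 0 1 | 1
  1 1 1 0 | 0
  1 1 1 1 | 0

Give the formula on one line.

  ~b = 1111000011110000
  (~b | d) = 1111010111110101
  ~d = 1010101010101010
  (a | ~d) = 1010101011111111
  ((~b | d) & (a | ~d)) = 1010000011110101
  ~c = 1100110011001100
  (~c & d) = 0100010001000100
  (~b & a) = 0000000011110000
  ((~c & d) | (~b & a)) = 0100010011110100
  (((~b | d) & (a | ~d)) & ((~c & d) | (~b & a))) = 0000000011110100

(((~b | d) & (a | ~d)) & ((~c & d) | (~b & a)))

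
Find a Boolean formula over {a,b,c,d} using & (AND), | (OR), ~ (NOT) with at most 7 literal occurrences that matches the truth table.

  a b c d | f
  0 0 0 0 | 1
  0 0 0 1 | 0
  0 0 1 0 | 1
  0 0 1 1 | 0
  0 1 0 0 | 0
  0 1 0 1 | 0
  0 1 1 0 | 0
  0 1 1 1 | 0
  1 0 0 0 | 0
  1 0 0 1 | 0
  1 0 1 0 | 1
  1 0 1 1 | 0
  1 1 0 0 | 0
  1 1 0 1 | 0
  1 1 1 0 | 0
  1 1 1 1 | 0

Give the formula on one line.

  ~d = 1010101010101010
  ~b = 1111000011110000
  (~d & ~b) = 1010000010100000
  ~a = 1111111100000000
  (d | c) = 0111011101110111
  (~b | d) = 1111010111110101
  ((d | c) & (~b | d)) = 0111010101110101
  (~a | ((d | c) & (~b | d))) = 1111111101110101
  ((~d & ~b) & (~a | ((d | c) & (~b | d)))) = 1010000000100000

((~d & ~b) & (~a | ((d | c) & (~b | d))))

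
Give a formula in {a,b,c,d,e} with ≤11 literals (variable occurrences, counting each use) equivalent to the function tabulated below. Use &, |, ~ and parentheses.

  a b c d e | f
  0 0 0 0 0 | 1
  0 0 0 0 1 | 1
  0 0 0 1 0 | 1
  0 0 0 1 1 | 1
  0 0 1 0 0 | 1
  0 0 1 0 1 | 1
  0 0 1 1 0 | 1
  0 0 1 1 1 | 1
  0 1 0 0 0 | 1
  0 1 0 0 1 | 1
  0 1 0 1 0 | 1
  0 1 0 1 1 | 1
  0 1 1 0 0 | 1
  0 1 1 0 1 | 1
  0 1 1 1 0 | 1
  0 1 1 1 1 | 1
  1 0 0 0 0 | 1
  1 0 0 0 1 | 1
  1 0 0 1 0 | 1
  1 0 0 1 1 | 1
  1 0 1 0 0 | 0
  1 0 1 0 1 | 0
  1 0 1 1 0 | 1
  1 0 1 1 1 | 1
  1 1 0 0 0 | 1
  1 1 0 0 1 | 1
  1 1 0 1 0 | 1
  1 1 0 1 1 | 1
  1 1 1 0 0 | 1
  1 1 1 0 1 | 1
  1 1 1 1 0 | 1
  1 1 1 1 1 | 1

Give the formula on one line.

((~c | ((a & b) | ~a)) | ((c | b) & (d | b)))

  ~c = 11110000111100001111000011110000
  (a & b) = 00000000000000000000000011111111
  ~a = 11111111111111110000000000000000
  ((a & b) | ~a) = 11111111111111110000000011111111
  (~c | ((a & b) | ~a)) = 11111111111111111111000011111111
  (c | b) = 00001111111111110000111111111111
  (d | b) = 00110011111111110011001111111111
  ((c | b) & (d | b)) = 00000011111111110000001111111111
  ((~c | ((a & b) | ~a)) | ((c | b) & (d | b))) = 11111111111111111111001111111111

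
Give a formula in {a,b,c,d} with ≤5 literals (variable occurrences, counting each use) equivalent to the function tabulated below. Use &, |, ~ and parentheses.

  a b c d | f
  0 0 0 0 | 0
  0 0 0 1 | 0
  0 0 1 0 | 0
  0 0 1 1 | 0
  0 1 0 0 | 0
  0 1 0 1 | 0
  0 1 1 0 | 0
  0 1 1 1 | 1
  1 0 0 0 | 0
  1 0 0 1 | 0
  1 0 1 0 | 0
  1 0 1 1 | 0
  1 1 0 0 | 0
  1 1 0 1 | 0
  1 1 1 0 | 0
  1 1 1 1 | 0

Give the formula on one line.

  ~d = 1010101010101010
  (~d | b) = 1010111110101111
  (d & c) = 0001000100010001
  ((~d | b) & (d & c)) = 0000000100000001
  ~a = 1111111100000000
  (((~d | b) & (d & c)) & ~a) = 0000000100000000

(((~d | b) & (d & c)) & ~a)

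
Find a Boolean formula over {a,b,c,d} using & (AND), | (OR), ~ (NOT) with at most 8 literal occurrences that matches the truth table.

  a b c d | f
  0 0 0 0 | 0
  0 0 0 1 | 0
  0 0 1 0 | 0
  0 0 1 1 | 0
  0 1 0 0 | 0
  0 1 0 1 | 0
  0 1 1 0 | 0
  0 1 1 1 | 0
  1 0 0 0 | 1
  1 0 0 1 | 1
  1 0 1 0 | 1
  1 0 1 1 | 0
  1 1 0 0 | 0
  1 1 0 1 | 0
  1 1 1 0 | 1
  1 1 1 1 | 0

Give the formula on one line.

  ~b = 1111000011110000
  (c | ~b) = 1111001111110011
  (a & (c | ~b)) = 0000000011110011
  ~d = 1010101010101010
  ~c = 1100110011001100
  (~d | ~c) = 1110111011101110
  ((a & (c | ~b)) & (~d | ~c)) = 0000000011100010

((a & (c | ~b)) & (~d | ~c))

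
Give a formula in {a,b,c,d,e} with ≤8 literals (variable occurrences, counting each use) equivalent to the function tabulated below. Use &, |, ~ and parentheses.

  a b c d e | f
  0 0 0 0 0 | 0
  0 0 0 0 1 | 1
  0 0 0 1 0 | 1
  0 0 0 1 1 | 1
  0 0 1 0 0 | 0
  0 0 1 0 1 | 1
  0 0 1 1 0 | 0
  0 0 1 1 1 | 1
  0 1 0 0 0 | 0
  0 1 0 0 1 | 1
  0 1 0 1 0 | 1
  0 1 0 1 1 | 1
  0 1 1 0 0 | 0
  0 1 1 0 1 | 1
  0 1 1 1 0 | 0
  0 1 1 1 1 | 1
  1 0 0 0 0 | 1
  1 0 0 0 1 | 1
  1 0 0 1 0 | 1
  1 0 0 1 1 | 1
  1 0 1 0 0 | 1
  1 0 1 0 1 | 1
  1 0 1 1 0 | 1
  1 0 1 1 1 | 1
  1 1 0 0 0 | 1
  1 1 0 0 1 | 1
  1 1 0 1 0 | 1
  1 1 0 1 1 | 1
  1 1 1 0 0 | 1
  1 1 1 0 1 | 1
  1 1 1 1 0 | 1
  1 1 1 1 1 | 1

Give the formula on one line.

(a | ((d & (a | (e | ~c))) | e))

  ~c = 11110000111100001111000011110000
  (e | ~c) = 11110101111101011111010111110101
  (a | (e | ~c)) = 11110101111101011111111111111111
  (d & (a | (e | ~c))) = 00110001001100010011001100110011
  ((d & (a | (e | ~c))) | e) = 01110101011101010111011101110111
  (a | ((d & (a | (e | ~c))) | e)) = 01110101011101011111111111111111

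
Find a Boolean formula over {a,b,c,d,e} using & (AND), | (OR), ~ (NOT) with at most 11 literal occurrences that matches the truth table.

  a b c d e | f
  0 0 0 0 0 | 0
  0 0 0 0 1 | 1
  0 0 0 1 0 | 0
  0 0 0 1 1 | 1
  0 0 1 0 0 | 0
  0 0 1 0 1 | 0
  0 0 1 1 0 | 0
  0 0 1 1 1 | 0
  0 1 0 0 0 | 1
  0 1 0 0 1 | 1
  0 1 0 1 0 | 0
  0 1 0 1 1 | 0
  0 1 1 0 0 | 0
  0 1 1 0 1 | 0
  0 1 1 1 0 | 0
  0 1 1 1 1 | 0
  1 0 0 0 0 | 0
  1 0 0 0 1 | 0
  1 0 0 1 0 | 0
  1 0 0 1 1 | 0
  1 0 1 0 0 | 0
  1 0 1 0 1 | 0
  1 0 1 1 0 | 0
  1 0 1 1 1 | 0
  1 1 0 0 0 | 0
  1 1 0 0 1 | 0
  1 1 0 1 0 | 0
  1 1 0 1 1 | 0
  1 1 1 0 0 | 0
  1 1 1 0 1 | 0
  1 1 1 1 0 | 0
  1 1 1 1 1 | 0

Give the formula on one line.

  ~e = 10101010101010101010101010101010
  (~e & c) = 00001010000010100000101000001010
  ~b = 11111111000000001111111100000000
  ~d = 11001100110011001100110011001100
  (~b | ~d) = 11111111110011001111111111001100
  ((~e & c) | (~b | ~d)) = 11111111110011101111111111001110
  (b | c) = 00001111111111110000111111111111
  ((b | c) | e) = 01011111111111110101111111111111
  ~a = 11111111111111110000000000000000
  ~c = 11110000111100001111000011110000
  (~a & ~c) = 11110000111100000000000000000000
  (((b | c) | e) & (~a & ~c)) = 01010000111100000000000000000000
  (((~e & c) | (~b | ~d)) & (((b | c) | e) & (~a & ~c))) = 01010000110000000000000000000000

(((~e & c) | (~b | ~d)) & (((b | c) | e) & (~a & ~c)))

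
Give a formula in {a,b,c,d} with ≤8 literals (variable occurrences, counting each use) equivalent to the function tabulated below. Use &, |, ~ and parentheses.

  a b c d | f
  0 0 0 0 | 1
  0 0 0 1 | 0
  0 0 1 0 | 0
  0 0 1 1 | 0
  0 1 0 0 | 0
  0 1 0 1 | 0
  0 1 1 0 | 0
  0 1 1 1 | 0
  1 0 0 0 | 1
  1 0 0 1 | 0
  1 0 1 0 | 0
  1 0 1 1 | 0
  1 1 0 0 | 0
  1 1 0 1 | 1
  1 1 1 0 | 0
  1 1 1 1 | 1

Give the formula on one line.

(((a & d) & (b & d)) | (~d & (~b & ~c)))

  (a & d) = 0000000001010101
  (b & d) = 0000010100000101
  ((a & d) & (b & d)) = 0000000000000101
  ~d = 1010101010101010
  ~b = 1111000011110000
  ~c = 1100110011001100
  (~b & ~c) = 1100000011000000
  (~d & (~b & ~c)) = 1000000010000000
  (((a & d) & (b & d)) | (~d & (~b & ~c))) = 1000000010000101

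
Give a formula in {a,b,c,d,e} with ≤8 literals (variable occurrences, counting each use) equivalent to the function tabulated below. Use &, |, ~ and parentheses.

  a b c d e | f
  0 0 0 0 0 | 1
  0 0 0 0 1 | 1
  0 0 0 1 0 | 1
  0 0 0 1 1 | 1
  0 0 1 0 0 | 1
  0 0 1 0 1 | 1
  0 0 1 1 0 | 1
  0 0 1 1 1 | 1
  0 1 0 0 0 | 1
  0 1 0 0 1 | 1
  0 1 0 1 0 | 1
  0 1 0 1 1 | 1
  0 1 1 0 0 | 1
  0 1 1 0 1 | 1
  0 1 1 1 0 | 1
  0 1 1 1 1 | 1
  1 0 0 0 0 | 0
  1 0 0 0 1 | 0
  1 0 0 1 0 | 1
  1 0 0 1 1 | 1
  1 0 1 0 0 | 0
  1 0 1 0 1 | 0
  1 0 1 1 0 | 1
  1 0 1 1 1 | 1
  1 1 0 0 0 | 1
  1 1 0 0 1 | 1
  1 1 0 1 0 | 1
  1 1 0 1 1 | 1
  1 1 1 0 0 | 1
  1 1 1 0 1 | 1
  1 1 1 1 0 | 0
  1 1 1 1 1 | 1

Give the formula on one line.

(((b & e) | ~a) | ((d | b) & (~c | (~b | ~d))))

  (b & e) = 00000000010101010000000001010101
  ~a = 11111111111111110000000000000000
  ((b & e) | ~a) = 11111111111111110000000001010101
  (d | b) = 00110011111111110011001111111111
  ~c = 11110000111100001111000011110000
  ~b = 11111111000000001111111100000000
  ~d = 11001100110011001100110011001100
  (~b | ~d) = 11111111110011001111111111001100
  (~c | (~b | ~d)) = 11111111111111001111111111111100
  ((d | b) & (~c | (~b | ~d))) = 00110011111111000011001111111100
  (((b & e) | ~a) | ((d | b) & (~c | (~b | ~d)))) = 11111111111111110011001111111101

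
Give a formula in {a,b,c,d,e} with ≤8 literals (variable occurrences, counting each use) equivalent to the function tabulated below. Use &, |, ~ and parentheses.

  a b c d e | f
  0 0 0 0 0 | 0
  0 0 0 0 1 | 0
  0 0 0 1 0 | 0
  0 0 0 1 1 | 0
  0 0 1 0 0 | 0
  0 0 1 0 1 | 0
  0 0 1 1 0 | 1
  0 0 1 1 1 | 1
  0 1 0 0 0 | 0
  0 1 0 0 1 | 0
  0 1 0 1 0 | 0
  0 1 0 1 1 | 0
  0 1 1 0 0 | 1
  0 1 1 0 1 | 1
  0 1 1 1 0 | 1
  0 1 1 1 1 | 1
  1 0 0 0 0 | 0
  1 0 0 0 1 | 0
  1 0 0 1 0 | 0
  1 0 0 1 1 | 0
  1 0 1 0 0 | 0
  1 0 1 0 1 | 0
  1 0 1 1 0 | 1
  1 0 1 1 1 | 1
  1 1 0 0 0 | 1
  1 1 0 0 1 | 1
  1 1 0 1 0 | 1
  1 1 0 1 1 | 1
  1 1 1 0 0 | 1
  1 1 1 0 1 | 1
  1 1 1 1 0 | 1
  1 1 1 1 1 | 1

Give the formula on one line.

  (c | a) = 00001111000011111111111111111111
  (d & c) = 00000011000000110000001100000011
  ((d & c) | b) = 00000011111111110000001111111111
  ((c | a) & ((d & c) | b)) = 00000011000011110000001111111111

((c | a) & ((d & c) | b))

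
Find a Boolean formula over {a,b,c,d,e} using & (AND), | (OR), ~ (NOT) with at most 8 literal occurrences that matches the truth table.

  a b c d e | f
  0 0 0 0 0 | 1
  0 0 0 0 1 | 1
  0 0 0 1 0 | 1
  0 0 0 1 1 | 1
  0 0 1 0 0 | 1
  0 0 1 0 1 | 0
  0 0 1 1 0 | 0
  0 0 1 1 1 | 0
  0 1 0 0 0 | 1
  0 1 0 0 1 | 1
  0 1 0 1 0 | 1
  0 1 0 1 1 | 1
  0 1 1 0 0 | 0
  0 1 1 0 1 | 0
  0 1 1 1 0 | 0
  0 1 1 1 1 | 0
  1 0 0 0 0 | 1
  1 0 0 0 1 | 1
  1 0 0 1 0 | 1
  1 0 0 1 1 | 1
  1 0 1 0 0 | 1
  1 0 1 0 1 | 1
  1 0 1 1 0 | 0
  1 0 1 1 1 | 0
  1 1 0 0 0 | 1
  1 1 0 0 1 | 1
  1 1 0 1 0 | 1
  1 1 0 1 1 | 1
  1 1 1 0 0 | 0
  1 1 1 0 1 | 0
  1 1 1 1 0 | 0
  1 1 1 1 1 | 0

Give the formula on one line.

  ~d = 11001100110011001100110011001100
  ~b = 11111111000000001111111100000000
  (~d & ~b) = 11001100000000001100110000000000
  ~e = 10101010101010101010101010101010
  (a | ~e) = 10101010101010101111111111111111
  (b | (a | ~e)) = 10101010111111111111111111111111
  ((~d & ~b) & (b | (a | ~e))) = 10001000000000001100110000000000
  ~c = 11110000111100001111000011110000
  (((~d & ~b) & (b | (a | ~e))) | ~c) = 11111000111100001111110011110000

(((~d & ~b) & (b | (a | ~e))) | ~c)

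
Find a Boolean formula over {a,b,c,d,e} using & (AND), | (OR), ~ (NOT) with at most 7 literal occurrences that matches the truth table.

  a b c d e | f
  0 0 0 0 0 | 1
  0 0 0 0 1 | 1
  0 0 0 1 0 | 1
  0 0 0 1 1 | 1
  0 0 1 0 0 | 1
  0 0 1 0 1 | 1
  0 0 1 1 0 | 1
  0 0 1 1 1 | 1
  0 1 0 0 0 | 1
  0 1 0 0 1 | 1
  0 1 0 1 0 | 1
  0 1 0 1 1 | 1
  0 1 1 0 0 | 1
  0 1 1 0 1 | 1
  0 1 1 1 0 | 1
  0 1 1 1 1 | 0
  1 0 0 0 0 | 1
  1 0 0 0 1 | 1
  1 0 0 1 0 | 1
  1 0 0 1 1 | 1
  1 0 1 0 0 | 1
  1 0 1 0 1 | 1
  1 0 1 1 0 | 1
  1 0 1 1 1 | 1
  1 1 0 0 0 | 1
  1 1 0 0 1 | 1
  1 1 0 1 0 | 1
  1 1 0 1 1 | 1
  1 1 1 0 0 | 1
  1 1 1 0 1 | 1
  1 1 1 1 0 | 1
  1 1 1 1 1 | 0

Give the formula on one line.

  ~c = 11110000111100001111000011110000
  (e & ~c) = 01010000010100000101000001010000
  ~b = 11111111000000001111111100000000
  ~d = 11001100110011001100110011001100
  (~d & a) = 00000000000000001100110011001100
  (~b | (~d & a)) = 11111111000000001111111111001100
  ((e & ~c) | (~b | (~d & a))) = 11111111010100001111111111011100
  ~e = 10101010101010101010101010101010
  (((e & ~c) | (~b | (~d & a))) | ~e) = 11111111111110101111111111111110
  ((((e & ~c) | (~b | (~d & a))) | ~e) | ~d) = 11111111111111101111111111111110

((((e & ~c) | (~b | (~d & a))) | ~e) | ~d)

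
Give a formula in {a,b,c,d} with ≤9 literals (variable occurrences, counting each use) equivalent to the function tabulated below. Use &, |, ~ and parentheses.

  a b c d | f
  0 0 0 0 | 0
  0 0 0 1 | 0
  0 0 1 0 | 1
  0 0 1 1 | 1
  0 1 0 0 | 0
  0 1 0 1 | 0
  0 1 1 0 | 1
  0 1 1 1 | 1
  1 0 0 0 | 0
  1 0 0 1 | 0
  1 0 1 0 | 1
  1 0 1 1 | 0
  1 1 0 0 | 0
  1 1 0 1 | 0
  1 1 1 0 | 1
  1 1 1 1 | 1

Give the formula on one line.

  ~a = 1111111100000000
  (b & d) = 0000010100000101
  (~a | (b & d)) = 1111111100000101
  (c & (~a | (b & d))) = 0011001100000001
  ~d = 1010101010101010
  (~d & c) = 0010001000100010
  (a & (~d & c)) = 0000000000100010
  ((c & (~a | (b & d))) | (a & (~d & c))) = 0011001100100011

((c & (~a | (b & d))) | (a & (~d & c)))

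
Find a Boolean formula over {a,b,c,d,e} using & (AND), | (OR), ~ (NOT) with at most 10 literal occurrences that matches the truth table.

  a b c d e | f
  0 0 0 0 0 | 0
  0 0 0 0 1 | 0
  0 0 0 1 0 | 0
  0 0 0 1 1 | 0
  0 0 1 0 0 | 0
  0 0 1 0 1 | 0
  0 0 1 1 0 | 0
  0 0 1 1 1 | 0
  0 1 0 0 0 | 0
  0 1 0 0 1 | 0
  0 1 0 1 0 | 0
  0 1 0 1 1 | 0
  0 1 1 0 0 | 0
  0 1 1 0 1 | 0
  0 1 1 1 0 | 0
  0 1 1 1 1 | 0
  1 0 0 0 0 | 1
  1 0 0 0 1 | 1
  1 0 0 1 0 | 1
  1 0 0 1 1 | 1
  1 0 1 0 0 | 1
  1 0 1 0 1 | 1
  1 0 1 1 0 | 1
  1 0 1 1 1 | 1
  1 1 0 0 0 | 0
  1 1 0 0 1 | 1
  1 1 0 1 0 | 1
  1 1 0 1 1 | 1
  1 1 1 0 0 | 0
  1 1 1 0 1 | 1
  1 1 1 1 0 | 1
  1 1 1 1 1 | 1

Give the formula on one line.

(((e | ~b) | ((~c | d) & (~b | d))) & a)

  ~b = 11111111000000001111111100000000
  (e | ~b) = 11111111010101011111111101010101
  ~c = 11110000111100001111000011110000
  (~c | d) = 11110011111100111111001111110011
  (~b | d) = 11111111001100111111111100110011
  ((~c | d) & (~b | d)) = 11110011001100111111001100110011
  ((e | ~b) | ((~c | d) & (~b | d))) = 11111111011101111111111101110111
  (((e | ~b) | ((~c | d) & (~b | d))) & a) = 00000000000000001111111101110111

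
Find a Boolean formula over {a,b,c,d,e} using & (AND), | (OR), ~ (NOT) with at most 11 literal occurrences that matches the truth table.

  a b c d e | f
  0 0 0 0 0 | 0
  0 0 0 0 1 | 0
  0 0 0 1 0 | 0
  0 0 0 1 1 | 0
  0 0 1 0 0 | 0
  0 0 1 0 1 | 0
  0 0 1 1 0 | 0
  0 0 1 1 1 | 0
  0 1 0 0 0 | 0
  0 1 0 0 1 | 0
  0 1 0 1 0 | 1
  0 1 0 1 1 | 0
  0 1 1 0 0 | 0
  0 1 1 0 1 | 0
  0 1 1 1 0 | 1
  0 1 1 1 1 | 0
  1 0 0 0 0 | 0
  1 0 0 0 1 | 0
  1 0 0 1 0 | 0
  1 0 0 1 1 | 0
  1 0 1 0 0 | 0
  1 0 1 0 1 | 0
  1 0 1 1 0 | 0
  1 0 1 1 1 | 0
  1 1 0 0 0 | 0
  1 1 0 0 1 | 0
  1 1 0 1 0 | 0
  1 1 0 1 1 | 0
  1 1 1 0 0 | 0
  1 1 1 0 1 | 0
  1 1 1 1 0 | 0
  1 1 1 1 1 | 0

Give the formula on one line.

  ~a = 11111111111111110000000000000000
  ~c = 11110000111100001111000011110000
  (~c & b) = 00000000111100000000000011110000
  (a & (~c & b)) = 00000000000000000000000011110000
  (d | (a & (~c & b))) = 00110011001100110011001111110011
  (~a & (d | (a & (~c & b)))) = 00110011001100110000000000000000
  ~e = 10101010101010101010101010101010
  (a | ~e) = 10101010101010101111111111111111
  (b & (a | ~e)) = 00000000101010100000000011111111
  ((~a & (d | (a & (~c & b)))) & (b & (a | ~e))) = 00000000001000100000000000000000

((~a & (d | (a & (~c & b)))) & (b & (a | ~e)))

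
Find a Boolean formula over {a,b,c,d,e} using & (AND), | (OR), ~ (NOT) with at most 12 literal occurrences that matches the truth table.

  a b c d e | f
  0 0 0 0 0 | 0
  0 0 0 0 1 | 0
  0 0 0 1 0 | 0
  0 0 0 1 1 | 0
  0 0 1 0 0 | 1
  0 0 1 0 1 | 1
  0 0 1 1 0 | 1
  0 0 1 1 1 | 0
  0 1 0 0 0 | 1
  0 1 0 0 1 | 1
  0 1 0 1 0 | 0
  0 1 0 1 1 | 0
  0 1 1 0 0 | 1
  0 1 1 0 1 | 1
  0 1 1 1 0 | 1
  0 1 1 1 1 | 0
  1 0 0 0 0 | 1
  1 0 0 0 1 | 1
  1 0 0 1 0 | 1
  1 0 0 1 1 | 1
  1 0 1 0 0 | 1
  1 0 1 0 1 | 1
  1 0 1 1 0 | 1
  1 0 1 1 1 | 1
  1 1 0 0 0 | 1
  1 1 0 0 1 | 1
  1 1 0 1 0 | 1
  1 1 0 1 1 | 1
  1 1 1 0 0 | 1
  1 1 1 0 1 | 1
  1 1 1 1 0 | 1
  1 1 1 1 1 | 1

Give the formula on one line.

(((c & (~a & ~d)) | a) | ((b & (~a & ~d)) | (c & ~e)))

  ~a = 11111111111111110000000000000000
  ~d = 11001100110011001100110011001100
  (~a & ~d) = 11001100110011000000000000000000
  (c & (~a & ~d)) = 00001100000011000000000000000000
  ((c & (~a & ~d)) | a) = 00001100000011001111111111111111
  (b & (~a & ~d)) = 00000000110011000000000000000000
  ~e = 10101010101010101010101010101010
  (c & ~e) = 00001010000010100000101000001010
  ((b & (~a & ~d)) | (c & ~e)) = 00001010110011100000101000001010
  (((c & (~a & ~d)) | a) | ((b & (~a & ~d)) | (c & ~e))) = 00001110110011101111111111111111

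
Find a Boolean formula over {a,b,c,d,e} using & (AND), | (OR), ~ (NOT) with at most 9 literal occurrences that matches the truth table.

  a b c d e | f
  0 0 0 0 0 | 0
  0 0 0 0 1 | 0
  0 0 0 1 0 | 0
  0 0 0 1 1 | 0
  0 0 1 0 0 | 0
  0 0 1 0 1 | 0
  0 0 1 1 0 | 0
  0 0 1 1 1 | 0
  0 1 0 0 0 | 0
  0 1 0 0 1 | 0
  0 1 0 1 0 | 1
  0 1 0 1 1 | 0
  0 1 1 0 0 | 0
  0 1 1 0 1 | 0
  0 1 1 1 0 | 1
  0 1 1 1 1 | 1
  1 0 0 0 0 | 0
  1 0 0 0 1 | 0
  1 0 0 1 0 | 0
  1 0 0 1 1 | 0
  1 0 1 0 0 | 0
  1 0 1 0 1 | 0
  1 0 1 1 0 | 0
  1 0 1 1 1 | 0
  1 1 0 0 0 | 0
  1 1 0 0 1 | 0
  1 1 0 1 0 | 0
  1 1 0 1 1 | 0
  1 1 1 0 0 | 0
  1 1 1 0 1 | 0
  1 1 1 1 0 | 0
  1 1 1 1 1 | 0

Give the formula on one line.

  ~a = 11111111111111110000000000000000
  ~e = 10101010101010101010101010101010
  ~d = 11001100110011001100110011001100
  (c & ~d) = 00001100000011000000110000001100
  (d & c) = 00000011000000110000001100000011
  (a | (d & c)) = 00000011000000111111111111111111
  ((c & ~d) | (a | (d & c))) = 00001111000011111111111111111111
  (~e | ((c & ~d) | (a | (d & c)))) = 10101111101011111111111111111111
  (~a & (~e | ((c & ~d) | (a | (d & c))))) = 10101111101011110000000000000000
  (b & d) = 00000000001100110000000000110011
  ((~a & (~e | ((c & ~d) | (a | (d & c))))) & (b & d)) = 00000000001000110000000000000000

((~a & (~e | ((c & ~d) | (a | (d & c))))) & (b & d))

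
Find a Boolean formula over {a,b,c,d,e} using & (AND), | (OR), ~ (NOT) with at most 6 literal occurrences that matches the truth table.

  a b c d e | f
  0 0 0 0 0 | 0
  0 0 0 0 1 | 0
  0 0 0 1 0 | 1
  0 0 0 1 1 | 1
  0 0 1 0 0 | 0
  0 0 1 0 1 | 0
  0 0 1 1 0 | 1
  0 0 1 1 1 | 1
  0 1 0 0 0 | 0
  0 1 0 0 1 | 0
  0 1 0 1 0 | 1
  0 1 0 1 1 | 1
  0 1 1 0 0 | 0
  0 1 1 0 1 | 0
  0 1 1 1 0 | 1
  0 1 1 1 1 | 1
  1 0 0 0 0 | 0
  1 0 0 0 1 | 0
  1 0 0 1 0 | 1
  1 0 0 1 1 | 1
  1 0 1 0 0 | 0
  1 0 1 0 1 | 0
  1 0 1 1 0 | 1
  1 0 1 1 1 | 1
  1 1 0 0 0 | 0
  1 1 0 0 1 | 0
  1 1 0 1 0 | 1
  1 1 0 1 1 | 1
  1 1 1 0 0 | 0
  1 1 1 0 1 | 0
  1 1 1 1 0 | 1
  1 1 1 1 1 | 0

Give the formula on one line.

(((~a | ((~e | ~b) | ~d)) | ~c) & d)

  ~a = 11111111111111110000000000000000
  ~e = 10101010101010101010101010101010
  ~b = 11111111000000001111111100000000
  (~e | ~b) = 11111111101010101111111110101010
  ~d = 11001100110011001100110011001100
  ((~e | ~b) | ~d) = 11111111111011101111111111101110
  (~a | ((~e | ~b) | ~d)) = 11111111111111111111111111101110
  ~c = 11110000111100001111000011110000
  ((~a | ((~e | ~b) | ~d)) | ~c) = 11111111111111111111111111111110
  (((~a | ((~e | ~b) | ~d)) | ~c) & d) = 00110011001100110011001100110010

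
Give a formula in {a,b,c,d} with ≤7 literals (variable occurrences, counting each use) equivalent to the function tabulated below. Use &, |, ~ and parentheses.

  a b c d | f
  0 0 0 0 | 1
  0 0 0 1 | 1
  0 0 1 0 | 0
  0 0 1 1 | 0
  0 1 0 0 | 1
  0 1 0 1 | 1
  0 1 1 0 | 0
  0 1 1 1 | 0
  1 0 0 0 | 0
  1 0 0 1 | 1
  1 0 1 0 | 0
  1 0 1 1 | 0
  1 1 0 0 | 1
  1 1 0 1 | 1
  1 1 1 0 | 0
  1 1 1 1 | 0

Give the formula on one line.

(~c & ((b | d) | ~a))

  ~c = 1100110011001100
  (b | d) = 0101111101011111
  ~a = 1111111100000000
  ((b | d) | ~a) = 1111111101011111
  (~c & ((b | d) | ~a)) = 1100110001001100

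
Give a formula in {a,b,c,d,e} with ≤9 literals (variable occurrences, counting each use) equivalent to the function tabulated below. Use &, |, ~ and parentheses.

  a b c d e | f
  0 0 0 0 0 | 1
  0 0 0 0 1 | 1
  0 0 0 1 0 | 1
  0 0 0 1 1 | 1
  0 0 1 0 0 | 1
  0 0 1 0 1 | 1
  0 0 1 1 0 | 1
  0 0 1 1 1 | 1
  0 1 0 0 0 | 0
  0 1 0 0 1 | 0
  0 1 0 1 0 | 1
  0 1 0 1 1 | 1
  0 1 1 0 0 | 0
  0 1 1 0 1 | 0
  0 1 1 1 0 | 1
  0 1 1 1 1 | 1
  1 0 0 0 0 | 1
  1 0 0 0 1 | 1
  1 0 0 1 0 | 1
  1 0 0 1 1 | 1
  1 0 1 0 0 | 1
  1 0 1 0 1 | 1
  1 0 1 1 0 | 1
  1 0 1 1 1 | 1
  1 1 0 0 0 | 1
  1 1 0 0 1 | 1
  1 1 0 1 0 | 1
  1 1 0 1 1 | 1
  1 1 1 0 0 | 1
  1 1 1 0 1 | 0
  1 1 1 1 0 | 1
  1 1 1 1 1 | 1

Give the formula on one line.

(~b | (d | (a & ((a & ~c) | ~e))))

  ~b = 11111111000000001111111100000000
  ~c = 11110000111100001111000011110000
  (a & ~c) = 00000000000000001111000011110000
  ~e = 10101010101010101010101010101010
  ((a & ~c) | ~e) = 10101010101010101111101011111010
  (a & ((a & ~c) | ~e)) = 00000000000000001111101011111010
  (d | (a & ((a & ~c) | ~e))) = 00110011001100111111101111111011
  (~b | (d | (a & ((a & ~c) | ~e)))) = 11111111001100111111111111111011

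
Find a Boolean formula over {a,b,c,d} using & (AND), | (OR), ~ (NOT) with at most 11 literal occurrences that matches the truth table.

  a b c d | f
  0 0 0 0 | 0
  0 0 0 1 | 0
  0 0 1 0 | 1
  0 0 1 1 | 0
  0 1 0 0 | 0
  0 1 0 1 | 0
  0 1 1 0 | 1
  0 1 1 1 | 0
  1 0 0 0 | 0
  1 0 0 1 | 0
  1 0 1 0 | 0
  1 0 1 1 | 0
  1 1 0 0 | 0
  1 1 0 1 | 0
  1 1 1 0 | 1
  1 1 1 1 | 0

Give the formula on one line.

  ~d = 1010101010101010
  (c & b) = 0000001100000011
  (~d & (c & b)) = 0000001000000010
  ~c = 1100110011001100
  ((~d & (c & b)) | ~c) = 1100111011001110
  ~a = 1111111100000000
  (~a & c) = 0011001100000000
  (((~d & (c & b)) | ~c) | (~a & c)) = 1111111111001110
  ((((~d & (c & b)) | ~c) | (~a & c)) & c) = 0011001100000010
  (((((~d & (c & b)) | ~c) | (~a & c)) & c) & ~d) = 0010001000000010

(((((~d & (c & b)) | ~c) | (~a & c)) & c) & ~d)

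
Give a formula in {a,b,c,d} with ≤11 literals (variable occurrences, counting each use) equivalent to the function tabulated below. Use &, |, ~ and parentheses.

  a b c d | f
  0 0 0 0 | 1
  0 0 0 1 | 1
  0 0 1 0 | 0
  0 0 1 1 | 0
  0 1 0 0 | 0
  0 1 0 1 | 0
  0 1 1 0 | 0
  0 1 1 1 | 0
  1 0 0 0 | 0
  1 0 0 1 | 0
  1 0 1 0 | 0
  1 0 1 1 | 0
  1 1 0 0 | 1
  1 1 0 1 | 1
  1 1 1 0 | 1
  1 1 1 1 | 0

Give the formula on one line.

(((c & ~d) | ~c) & ((~b & (~c & ~a)) | (a & b)))

  ~d = 1010101010101010
  (c & ~d) = 0010001000100010
  ~c = 1100110011001100
  ((c & ~d) | ~c) = 1110111011101110
  ~b = 1111000011110000
  ~a = 1111111100000000
  (~c & ~a) = 1100110000000000
  (~b & (~c & ~a)) = 1100000000000000
  (a & b) = 0000000000001111
  ((~b & (~c & ~a)) | (a & b)) = 1100000000001111
  (((c & ~d) | ~c) & ((~b & (~c & ~a)) | (a & b))) = 1100000000001110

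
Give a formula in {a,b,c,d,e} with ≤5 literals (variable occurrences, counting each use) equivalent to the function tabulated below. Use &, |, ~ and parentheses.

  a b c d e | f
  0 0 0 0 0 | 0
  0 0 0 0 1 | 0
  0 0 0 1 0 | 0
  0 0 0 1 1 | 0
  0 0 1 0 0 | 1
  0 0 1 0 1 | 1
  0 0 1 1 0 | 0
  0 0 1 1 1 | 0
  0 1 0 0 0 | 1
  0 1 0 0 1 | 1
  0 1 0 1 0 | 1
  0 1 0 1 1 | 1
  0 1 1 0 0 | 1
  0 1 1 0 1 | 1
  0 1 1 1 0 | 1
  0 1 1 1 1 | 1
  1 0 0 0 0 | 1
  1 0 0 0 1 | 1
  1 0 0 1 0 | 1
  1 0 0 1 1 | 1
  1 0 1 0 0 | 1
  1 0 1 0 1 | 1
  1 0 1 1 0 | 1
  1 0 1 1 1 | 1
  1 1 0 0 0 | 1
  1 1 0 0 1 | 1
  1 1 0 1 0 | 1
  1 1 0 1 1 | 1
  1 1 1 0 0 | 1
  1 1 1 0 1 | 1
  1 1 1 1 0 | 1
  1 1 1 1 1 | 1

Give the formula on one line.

  (b | a) = 00000000111111111111111111111111
  ~d = 11001100110011001100110011001100
  ~b = 11111111000000001111111100000000
  (c & ~b) = 00001111000000000000111100000000
  (~d & (c & ~b)) = 00001100000000000000110000000000
  ((b | a) | (~d & (c & ~b))) = 00001100111111111111111111111111

((b | a) | (~d & (c & ~b)))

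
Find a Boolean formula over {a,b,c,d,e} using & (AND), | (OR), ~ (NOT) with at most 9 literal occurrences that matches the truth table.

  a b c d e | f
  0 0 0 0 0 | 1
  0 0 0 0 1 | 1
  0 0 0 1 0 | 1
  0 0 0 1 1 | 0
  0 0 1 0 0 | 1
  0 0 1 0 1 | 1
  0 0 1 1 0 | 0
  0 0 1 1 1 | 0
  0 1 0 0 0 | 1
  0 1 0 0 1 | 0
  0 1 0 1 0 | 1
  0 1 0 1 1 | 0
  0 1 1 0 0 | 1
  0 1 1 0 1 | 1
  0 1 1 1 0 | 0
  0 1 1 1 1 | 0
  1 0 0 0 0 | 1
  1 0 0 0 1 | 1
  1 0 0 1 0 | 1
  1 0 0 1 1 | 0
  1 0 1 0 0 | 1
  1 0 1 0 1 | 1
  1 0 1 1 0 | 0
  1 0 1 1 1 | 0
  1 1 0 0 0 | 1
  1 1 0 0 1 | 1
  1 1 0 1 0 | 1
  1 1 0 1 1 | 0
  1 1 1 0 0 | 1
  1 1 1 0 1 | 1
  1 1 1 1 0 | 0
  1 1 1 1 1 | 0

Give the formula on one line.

  ~d = 11001100110011001100110011001100
  ~b = 11111111000000001111111100000000
  (c | a) = 00001111000011111111111111111111
  (~b | (c | a)) = 11111111000011111111111111111111
  (~d & (~b | (c | a))) = 11001100000011001100110011001100
  ~e = 10101010101010101010101010101010
  ~c = 11110000111100001111000011110000
  (~e & ~c) = 10100000101000001010000010100000
  ((~d & (~b | (c | a))) | (~e & ~c)) = 11101100101011001110110011101100

((~d & (~b | (c | a))) | (~e & ~c))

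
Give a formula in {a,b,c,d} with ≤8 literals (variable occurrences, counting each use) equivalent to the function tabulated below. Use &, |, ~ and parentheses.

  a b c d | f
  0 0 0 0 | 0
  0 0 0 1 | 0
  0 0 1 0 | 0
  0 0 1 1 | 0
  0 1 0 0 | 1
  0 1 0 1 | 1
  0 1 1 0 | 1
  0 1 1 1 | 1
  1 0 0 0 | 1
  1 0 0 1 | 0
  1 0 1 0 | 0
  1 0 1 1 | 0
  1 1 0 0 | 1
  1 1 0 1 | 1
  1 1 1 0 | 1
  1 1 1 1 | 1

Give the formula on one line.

  ~b = 1111000011110000
  (a & ~b) = 0000000011110000
  (b | (a & ~b)) = 0000111111111111
  ~d = 1010101010101010
  ~c = 1100110011001100
  (~d & ~c) = 1000100010001000
  (b | (~d & ~c)) = 1000111110001111
  ~a = 1111111100000000
  ((b | (~d & ~c)) | ~a) = 1111111110001111
  ((b | (a & ~b)) & ((b | (~d & ~c)) | ~a)) = 0000111110001111

((b | (a & ~b)) & ((b | (~d & ~c)) | ~a))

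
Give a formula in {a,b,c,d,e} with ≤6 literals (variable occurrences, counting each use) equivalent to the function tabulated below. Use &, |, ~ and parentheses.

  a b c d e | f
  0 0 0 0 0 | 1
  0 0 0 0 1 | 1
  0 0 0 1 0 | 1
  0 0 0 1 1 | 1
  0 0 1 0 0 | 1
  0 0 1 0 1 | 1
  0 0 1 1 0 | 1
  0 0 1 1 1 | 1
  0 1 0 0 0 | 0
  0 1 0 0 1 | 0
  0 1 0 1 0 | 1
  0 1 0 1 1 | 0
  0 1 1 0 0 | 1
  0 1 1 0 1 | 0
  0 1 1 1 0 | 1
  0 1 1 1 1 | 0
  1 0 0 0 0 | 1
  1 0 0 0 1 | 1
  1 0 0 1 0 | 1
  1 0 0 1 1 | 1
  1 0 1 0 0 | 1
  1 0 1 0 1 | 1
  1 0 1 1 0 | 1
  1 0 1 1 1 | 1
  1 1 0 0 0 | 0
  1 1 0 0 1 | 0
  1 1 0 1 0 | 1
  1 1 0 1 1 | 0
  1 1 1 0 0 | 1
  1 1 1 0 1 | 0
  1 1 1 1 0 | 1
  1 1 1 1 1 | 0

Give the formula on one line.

  ~b = 11111111000000001111111100000000
  (c | d) = 00111111001111110011111100111111
  ~e = 10101010101010101010101010101010
  ((c | d) & ~e) = 00101010001010100010101000101010
  (~b | ((c | d) & ~e)) = 11111111001010101111111100101010

(~b | ((c | d) & ~e))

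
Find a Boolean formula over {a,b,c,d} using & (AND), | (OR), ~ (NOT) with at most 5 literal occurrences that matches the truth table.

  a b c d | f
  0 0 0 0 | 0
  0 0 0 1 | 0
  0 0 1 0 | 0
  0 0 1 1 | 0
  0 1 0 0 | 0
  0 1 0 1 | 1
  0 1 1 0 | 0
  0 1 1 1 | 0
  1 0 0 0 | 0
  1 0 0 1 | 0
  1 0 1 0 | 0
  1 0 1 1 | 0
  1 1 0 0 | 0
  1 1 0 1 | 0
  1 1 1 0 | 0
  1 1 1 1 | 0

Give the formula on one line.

(~c & ((~a & b) & d))

  ~c = 1100110011001100
  ~a = 1111111100000000
  (~a & b) = 0000111100000000
  ((~a & b) & d) = 0000010100000000
  (~c & ((~a & b) & d)) = 0000010000000000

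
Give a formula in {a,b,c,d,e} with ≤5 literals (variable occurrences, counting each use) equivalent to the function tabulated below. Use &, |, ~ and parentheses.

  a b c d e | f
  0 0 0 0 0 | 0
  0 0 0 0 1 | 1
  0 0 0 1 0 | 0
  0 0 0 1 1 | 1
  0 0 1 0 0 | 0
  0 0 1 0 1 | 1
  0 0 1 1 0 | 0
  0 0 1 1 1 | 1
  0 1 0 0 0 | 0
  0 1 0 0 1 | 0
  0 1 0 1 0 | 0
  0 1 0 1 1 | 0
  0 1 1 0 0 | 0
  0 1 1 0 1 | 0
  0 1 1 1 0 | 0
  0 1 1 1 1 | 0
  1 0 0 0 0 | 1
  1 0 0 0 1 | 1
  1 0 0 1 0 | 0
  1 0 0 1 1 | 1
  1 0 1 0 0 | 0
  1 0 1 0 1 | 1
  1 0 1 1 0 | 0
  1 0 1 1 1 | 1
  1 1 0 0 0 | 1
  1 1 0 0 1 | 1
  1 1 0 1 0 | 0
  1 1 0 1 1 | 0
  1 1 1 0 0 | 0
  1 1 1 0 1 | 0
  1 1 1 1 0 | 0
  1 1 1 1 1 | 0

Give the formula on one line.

  ~b = 11111111000000001111111100000000
  (e & ~b) = 01010101000000000101010100000000
  ~c = 11110000111100001111000011110000
  ~d = 11001100110011001100110011001100
  (~d & a) = 00000000000000001100110011001100
  (~c & (~d & a)) = 00000000000000001100000011000000
  ((e & ~b) | (~c & (~d & a))) = 01010101000000001101010111000000

((e & ~b) | (~c & (~d & a)))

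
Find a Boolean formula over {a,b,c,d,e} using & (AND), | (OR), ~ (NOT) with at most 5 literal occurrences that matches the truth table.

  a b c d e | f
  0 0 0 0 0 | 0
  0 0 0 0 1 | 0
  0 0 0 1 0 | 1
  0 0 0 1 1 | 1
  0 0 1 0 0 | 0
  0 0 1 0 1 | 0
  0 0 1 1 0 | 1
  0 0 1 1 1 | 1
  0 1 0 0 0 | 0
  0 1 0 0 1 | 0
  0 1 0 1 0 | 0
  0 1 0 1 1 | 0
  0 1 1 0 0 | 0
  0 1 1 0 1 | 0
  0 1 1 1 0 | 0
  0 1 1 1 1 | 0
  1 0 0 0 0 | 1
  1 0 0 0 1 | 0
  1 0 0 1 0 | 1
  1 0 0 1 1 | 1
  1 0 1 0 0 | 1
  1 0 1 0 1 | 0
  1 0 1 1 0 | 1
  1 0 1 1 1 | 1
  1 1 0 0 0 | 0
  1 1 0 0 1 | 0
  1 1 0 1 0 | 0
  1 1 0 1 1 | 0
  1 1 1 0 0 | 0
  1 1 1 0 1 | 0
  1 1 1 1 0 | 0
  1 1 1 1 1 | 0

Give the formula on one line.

((a | d) & (~b & (~e | d)))

  (a | d) = 00110011001100111111111111111111
  ~b = 11111111000000001111111100000000
  ~e = 10101010101010101010101010101010
  (~e | d) = 10111011101110111011101110111011
  (~b & (~e | d)) = 10111011000000001011101100000000
  ((a | d) & (~b & (~e | d))) = 00110011000000001011101100000000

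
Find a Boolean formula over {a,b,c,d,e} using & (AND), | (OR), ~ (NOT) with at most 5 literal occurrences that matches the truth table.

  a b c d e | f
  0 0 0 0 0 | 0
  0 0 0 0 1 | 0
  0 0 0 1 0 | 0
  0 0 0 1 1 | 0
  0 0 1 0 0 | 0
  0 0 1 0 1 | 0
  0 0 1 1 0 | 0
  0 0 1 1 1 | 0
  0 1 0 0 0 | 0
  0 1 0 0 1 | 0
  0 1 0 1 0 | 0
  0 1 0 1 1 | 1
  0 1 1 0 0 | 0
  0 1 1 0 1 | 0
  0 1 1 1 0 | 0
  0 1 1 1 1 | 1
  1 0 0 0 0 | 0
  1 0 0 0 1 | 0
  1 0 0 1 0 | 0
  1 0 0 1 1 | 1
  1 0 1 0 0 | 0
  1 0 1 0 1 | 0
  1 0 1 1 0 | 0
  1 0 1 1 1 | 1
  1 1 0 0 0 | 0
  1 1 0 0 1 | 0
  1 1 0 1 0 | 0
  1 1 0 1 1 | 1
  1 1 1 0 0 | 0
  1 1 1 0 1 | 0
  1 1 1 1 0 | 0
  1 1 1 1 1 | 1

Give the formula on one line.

  (a | b) = 00000000111111111111111111111111
  (e & (a | b)) = 00000000010101010101010101010101
  (d & (e & (a | b))) = 00000000000100010001000100010001

(d & (e & (a | b)))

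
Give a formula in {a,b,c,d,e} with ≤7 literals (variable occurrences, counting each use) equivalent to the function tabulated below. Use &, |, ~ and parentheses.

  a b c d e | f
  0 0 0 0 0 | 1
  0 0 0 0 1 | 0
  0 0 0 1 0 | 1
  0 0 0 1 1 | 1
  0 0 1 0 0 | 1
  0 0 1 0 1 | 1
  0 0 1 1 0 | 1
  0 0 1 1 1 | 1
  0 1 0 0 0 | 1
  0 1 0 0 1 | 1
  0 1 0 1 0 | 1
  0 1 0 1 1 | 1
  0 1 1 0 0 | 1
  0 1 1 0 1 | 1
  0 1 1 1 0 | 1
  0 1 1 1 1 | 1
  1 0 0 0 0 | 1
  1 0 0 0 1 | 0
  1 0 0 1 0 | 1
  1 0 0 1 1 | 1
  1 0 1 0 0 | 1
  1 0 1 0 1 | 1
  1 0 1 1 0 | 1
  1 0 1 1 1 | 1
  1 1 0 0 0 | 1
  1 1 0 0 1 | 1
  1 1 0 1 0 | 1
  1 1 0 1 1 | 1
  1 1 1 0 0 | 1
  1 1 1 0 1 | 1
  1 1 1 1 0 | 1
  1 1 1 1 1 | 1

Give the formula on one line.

(((~b & (b | (~e | c))) | d) | (b | ~e))

  ~b = 11111111000000001111111100000000
  ~e = 10101010101010101010101010101010
  (~e | c) = 10101111101011111010111110101111
  (b | (~e | c)) = 10101111111111111010111111111111
  (~b & (b | (~e | c))) = 10101111000000001010111100000000
  ((~b & (b | (~e | c))) | d) = 10111111001100111011111100110011
  (b | ~e) = 10101010111111111010101011111111
  (((~b & (b | (~e | c))) | d) | (b | ~e)) = 10111111111111111011111111111111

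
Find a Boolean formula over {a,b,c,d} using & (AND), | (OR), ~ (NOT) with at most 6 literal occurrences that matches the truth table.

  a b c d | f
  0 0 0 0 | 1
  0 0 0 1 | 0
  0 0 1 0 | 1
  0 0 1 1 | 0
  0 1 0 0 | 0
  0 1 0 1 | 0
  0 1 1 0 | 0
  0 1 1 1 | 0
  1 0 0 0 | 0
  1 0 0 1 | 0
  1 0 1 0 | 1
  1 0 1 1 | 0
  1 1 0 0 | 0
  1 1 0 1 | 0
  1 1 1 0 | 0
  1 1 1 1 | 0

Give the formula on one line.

(~b & ((c | ~a) & ~d))

  ~b = 1111000011110000
  ~a = 1111111100000000
  (c | ~a) = 1111111100110011
  ~d = 1010101010101010
  ((c | ~a) & ~d) = 1010101000100010
  (~b & ((c | ~a) & ~d)) = 1010000000100000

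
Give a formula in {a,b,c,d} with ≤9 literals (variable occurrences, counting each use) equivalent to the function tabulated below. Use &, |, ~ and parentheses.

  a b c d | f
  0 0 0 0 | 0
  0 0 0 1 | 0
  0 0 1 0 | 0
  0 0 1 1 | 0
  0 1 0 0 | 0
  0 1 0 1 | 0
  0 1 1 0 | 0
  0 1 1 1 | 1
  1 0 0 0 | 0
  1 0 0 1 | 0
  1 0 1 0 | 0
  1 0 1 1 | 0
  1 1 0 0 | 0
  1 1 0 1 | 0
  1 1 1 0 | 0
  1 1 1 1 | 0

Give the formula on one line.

  ~a = 1111111100000000
  (d & ~a) = 0101010100000000
  ~d = 1010101010101010
  (~d & a) = 0000000010101010
  ((~d & a) | d) = 0101010111111111
  (~d | b) = 1010111110101111
  (((~d & a) | d) & (~d | b)) = 0000010110101111
  ((d & ~a) & (((~d & a) | d) & (~d | b))) = 0000010100000000
  (((d & ~a) & (((~d & a) | d) & (~d | b))) & c) = 0000000100000000

(((d & ~a) & (((~d & a) | d) & (~d | b))) & c)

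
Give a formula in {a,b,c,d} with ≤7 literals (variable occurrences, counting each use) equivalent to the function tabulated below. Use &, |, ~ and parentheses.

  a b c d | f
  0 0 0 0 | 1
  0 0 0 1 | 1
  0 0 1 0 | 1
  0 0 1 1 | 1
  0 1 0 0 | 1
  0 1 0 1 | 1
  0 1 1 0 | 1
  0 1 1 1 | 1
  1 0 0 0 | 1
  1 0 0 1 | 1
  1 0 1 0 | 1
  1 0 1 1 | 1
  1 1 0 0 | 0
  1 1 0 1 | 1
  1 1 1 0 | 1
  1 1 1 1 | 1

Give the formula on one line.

(((b & c) | (~b & ~a)) | (~a | (~b | d)))

  (b & c) = 0000001100000011
  ~b = 1111000011110000
  ~a = 1111111100000000
  (~b & ~a) = 1111000000000000
  ((b & c) | (~b & ~a)) = 1111001100000011
  (~b | d) = 1111010111110101
  (~a | (~b | d)) = 1111111111110101
  (((b & c) | (~b & ~a)) | (~a | (~b | d))) = 1111111111110111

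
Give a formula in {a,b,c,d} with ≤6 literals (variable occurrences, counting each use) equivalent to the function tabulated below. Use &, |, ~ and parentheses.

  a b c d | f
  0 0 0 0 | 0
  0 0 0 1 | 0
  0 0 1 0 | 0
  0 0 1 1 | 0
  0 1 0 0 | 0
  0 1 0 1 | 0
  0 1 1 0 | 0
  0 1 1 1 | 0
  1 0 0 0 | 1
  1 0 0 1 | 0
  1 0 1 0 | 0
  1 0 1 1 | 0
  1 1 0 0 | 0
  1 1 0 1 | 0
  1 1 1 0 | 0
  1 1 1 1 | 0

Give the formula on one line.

(((~d | ~a) & (~b & a)) & (~d & ~c))

  ~d = 1010101010101010
  ~a = 1111111100000000
  (~d | ~a) = 1111111110101010
  ~b = 1111000011110000
  (~b & a) = 0000000011110000
  ((~d | ~a) & (~b & a)) = 0000000010100000
  ~c = 1100110011001100
  (~d & ~c) = 1000100010001000
  (((~d | ~a) & (~b & a)) & (~d & ~c)) = 0000000010000000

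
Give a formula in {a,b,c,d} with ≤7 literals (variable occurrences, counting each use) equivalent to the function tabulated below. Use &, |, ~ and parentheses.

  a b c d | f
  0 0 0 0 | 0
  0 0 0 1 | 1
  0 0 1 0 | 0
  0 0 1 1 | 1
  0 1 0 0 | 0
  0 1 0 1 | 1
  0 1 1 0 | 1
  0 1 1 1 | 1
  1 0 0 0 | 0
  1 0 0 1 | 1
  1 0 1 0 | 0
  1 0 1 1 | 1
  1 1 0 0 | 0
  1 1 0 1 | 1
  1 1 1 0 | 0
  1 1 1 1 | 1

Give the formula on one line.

(d | ((~c | ~a) & (b & c)))

  ~c = 1100110011001100
  ~a = 1111111100000000
  (~c | ~a) = 1111111111001100
  (b & c) = 0000001100000011
  ((~c | ~a) & (b & c)) = 0000001100000000
  (d | ((~c | ~a) & (b & c))) = 0101011101010101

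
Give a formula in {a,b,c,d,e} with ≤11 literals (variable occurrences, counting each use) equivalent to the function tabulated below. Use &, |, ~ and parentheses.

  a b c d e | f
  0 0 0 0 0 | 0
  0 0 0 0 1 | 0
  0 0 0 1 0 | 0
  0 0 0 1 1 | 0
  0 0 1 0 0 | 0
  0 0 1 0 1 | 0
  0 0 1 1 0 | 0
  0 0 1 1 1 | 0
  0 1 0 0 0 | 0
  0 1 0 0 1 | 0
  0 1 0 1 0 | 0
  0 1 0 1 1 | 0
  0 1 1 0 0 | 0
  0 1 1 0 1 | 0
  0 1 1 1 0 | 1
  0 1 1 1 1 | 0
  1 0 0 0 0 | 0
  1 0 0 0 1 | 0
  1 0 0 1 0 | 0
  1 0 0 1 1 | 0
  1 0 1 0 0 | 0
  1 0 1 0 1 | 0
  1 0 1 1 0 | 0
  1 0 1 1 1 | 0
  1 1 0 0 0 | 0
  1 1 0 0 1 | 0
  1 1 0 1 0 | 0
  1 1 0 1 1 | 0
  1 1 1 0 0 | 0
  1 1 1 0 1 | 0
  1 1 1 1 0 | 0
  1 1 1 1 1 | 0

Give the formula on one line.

  ~e = 10101010101010101010101010101010
  (~e & d) = 00100010001000100010001000100010
  ~a = 11111111111111110000000000000000
  ((~e & d) & ~a) = 00100010001000100000000000000000
  (a | d) = 00110011001100111111111111111111
  ((a | d) & b) = 00000000001100110000000011111111
  (~a | b) = 11111111111111110000000011111111
  (c & (~a | b)) = 00001111000011110000000000001111
  (((a | d) & b) & (c & (~a | b))) = 00000000000000110000000000001111
  (((~e & d) & ~a) & (((a | d) & b) & (c & (~a | b)))) = 00000000000000100000000000000000

(((~e & d) & ~a) & (((a | d) & b) & (c & (~a | b))))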